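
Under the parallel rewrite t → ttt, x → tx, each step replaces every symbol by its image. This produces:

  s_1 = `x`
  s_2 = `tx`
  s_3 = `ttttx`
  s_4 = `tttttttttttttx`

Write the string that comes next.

Rewriting the 14 symbols of tttttttttttttx one by one yields ttt ttt ttt ttt ttt ttt ttt ttt ttt ttt ttt ttt ttt tx; concatenated:

ttttttttttttttttttttttttttttttttttttttttx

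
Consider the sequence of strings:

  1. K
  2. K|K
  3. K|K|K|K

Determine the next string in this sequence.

K|K|K|K|K|K|K|K

Every step duplicates the string with '|' between the halves.
So the next term is two copies of K|K|K|K with '|' between the halves.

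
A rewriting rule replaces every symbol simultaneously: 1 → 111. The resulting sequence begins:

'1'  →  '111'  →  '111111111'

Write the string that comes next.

Apply φ to 111111111 symbol by symbol: 1→111, 1→111, 1→111, 1→111, 1→111, 1→111, 1→111, 1→111, 1→111; joined: 111 111 111 111 111 111 111 111 111.

111111111111111111111111111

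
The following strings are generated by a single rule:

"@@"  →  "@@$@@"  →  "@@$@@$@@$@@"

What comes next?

s(k+1) = s(k)·$·s(k) — each term doubles the last with '$' between the halves.
One more doubling of @@$@@$@@$@@ gives the answer.

@@$@@$@@$@@$@@$@@$@@$@@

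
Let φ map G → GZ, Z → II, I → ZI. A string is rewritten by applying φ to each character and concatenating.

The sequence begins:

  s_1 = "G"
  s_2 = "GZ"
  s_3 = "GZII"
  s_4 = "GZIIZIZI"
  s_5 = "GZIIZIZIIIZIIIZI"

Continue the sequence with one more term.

Applying the rule to each of the 16 symbols of GZIIZIZIIIZIIIZI gives the pieces GZ II ZI ZI II ZI II ZI ZI ZI II ZI ZI ZI II ZI, which concatenate to the answer.

GZIIZIZIIIZIIIZIZIZIIIZIZIZIIIZI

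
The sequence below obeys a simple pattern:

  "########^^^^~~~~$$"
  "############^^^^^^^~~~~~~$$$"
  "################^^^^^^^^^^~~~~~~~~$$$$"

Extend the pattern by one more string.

####################^^^^^^^^^^^^^~~~~~~~~~~$$$$$

Term n consists of 4n #'s, followed by 3n-2 ^'s, followed by 2n ~'s, followed by n $'s, where the shown terms are n = 2, 3, 4.
At n = 5 the blocks have lengths 20, 13, 10, 5.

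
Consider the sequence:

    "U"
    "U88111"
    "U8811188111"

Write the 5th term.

Each term is the previous one with 88111 appended.
From U8811188111, 2 further steps: U8811188111 → U881118811188111 → (answer).

U88111881118811188111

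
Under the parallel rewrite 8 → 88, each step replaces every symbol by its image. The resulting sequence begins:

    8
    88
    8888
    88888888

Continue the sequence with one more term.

8888888888888888

Apply φ to 88888888 symbol by symbol: 8→88, 8→88, 8→88, 8→88, 8→88, 8→88, 8→88, 8→88; joined: 88 88 88 88 88 88 88 88.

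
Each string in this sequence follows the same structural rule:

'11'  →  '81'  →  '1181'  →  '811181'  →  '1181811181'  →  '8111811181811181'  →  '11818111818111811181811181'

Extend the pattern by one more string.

811181118181118111818111818111811181811181

Each term (from the third on) is the two preceding terms concatenated in order: term 3 = 11·81 = 1181.
Continuing: 8111811181811181 · 11818111818111811181811181 gives term 8.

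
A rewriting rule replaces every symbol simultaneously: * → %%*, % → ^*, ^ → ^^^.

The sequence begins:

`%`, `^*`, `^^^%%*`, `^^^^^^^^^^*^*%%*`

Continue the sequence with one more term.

^^^^^^^^^^^^^^^^^^^^^^^^^^^^^^%%*^^^%%*^*^*%%*

φ(^^^^^^^^^^*^*%%*) expands symbol-by-symbol to ^^^ ^^^ ^^^ ^^^ ^^^ ^^^ ^^^ ^^^ ^^^ ^^^ %%* ^^^ %%* ^* ^* %%*; joining the 16 pieces gives the next term.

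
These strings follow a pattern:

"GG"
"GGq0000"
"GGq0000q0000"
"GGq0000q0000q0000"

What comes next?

Each term is the previous one with q0000 appended.
Applying this once more to GGq0000q0000q0000:

GGq0000q0000q0000q0000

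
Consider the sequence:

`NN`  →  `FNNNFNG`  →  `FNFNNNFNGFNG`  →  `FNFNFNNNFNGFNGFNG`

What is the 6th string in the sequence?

FNFNFNFNFNNNFNGFNGFNGFNGFNG

s(k+1) = FN·s(k)·FNG, so each term gains FN as a prefix and FNG as a suffix.
From FNFNFNNNFNGFNGFNG, 2 further steps: FNFNFNNNFNGFNGFNG → FNFNFNFNNNFNGFNGFNGFNG → (answer).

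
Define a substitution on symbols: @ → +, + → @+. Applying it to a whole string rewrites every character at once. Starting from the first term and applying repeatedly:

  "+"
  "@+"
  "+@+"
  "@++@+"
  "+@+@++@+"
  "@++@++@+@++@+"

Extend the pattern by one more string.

Replace each of the 13 characters of @++@++@+@++@+ in place — + @+ @+ + @+ @+ + @+ + @+ @+ + @+ — and concatenate.

+@+@++@+@++@++@+@++@+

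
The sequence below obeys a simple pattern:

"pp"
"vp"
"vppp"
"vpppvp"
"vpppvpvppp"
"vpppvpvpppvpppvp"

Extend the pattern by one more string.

vpppvpvpppvpppvpvpppvpvppp

This is a Fibonacci-style word recurrence s(k) = s(k−1)·s(k−2): e.g. vp·pp = vppp.
So term 7 is vpppvpvpppvpppvp·vpppvpvppp.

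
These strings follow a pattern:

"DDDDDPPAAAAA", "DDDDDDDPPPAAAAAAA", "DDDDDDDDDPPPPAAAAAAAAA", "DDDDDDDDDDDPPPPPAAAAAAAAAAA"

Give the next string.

Reading off run lengths: D runs 5, 7, 9, 11; P runs 2, 3, 4, 5; A runs 5, 7, 9, 11 — each is linear in n, where the shown terms are n = 2, 3, 4, 5.
For the next term, n = 6, so the run lengths are 13, 6, 13.

DDDDDDDDDDDDDPPPPPPAAAAAAAAAAAAA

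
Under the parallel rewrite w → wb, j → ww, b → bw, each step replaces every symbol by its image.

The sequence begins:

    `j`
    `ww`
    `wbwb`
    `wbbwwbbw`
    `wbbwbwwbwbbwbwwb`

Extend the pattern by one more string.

Rewriting the 16 symbols of wbbwbwwbwbbwbwwb one by one yields wb bw bw wb bw wb wb bw wb bw bw wb bw wb wb bw; concatenated:

wbbwbwwbbwwbwbbwwbbwbwwbbwwbwbbw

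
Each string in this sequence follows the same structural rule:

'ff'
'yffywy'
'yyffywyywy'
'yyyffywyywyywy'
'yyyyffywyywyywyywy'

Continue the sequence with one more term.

s(k+1) = y·s(k)·ywy, so each term gains y as a prefix and ywy as a suffix.
One more step from yyyyffywyywyywyywy gives the answer.

yyyyyffywyywyywyywyywy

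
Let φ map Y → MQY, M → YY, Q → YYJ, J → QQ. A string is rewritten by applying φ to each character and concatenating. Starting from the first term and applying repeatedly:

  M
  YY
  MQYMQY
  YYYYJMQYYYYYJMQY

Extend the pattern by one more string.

Replace each of the 16 characters of YYYYJMQYYYYYJMQY in place — MQY MQY MQY MQY QQ YY YYJ MQY MQY MQY MQY MQY QQ YY YYJ MQY — and concatenate.

MQYMQYMQYMQYQQYYYYJMQYMQYMQYMQYMQYQQYYYYJMQY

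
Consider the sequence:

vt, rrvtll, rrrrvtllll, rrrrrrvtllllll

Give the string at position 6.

rrrrrrrrrrvtllllllllll

Every step adds rr to the front and ll to the end of the previous string.
From rrrrrrvtllllll, 2 further steps: rrrrrrvtllllll → rrrrrrrrvtllllllll → (answer).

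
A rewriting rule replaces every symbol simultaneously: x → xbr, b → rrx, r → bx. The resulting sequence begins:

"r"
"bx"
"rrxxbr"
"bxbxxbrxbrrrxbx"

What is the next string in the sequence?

Rewriting the 15 symbols of bxbxxbrxbrrrxbx one by one yields rrx xbr rrx xbr xbr rrx bx xbr rrx bx bx bx xbr rrx xbr; concatenated:

rrxxbrrrxxbrxbrrrxbxxbrrrxbxbxbxxbrrrxxbr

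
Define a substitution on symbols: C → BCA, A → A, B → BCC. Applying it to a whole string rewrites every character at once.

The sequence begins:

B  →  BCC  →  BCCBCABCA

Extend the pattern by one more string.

BCCBCABCABCCBCAABCCBCAA

Apply φ to BCCBCABCA symbol by symbol: B→BCC, C→BCA, C→BCA, B→BCC, C→BCA, A→A, B→BCC, C→BCA, A→A; joined: BCC BCA BCA BCC BCA A BCC BCA A.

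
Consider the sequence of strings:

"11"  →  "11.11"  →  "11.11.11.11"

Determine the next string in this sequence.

11.11.11.11.11.11.11.11

s(k+1) = s(k)·.·s(k) — each term doubles the last with '.' between the halves.
One more doubling of 11.11.11.11 gives the answer.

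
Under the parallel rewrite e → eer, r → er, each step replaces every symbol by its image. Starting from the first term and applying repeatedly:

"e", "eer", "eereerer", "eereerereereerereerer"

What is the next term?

φ(eereerereereerereerer) expands symbol-by-symbol to eer eer er eer eer er eer er eer eer er eer eer er eer er eer eer er eer er; joining the 21 pieces gives the next term.

eereerereereerereerereereerereereerereerereereerereerer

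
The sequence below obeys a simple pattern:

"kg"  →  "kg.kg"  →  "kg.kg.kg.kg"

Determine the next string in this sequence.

Every step duplicates the string with '.' between the halves.
So the next term is two copies of kg.kg.kg.kg with '.' between the halves.

kg.kg.kg.kg.kg.kg.kg.kg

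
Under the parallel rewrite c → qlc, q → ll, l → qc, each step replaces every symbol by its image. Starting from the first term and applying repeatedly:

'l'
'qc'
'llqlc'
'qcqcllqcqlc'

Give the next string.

llqlcllqlcqcqcllqlcllqcqlc

Rewriting each symbol of qcqcllqcqlc: q→ll, c→qlc, q→ll, c→qlc, l→qc, l→qc, q→ll, c→qlc, q→ll, l→qc, c→qlc, which concatenates to ll qlc ll qlc qc qc ll qlc ll qc qlc.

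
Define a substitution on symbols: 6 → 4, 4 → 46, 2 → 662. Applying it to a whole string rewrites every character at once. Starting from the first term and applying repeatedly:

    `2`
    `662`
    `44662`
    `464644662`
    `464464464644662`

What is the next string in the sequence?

4644646446464464464644662

φ(464464464644662) expands symbol-by-symbol to 46 4 46 46 4 46 46 4 46 4 46 46 4 4 662; joining the 15 pieces gives the next term.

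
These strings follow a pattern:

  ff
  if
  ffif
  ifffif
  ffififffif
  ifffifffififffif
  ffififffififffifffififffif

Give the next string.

ifffifffififffifffififffififffifffififffif

Each term (from the third on) is the two preceding terms concatenated in order: term 3 = ff·if = ffif.
So term 8 is ifffifffififffif·ffififffififffifffififffif.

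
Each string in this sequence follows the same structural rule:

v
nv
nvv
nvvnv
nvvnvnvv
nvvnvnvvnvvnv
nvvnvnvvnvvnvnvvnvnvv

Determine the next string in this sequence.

nvvnvnvvnvvnvnvvnvnvvnvvnvnvvnvvnv

This is a Fibonacci-style word recurrence s(k) = s(k−1)·s(k−2): e.g. nv·v = nvv.
Continuing: nvvnvnvvnvvnvnvvnvnvv · nvvnvnvvnvvnv gives term 8.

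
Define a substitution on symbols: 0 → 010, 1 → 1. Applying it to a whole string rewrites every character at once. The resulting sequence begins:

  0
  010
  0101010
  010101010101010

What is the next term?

Rewriting the 15 symbols of 010101010101010 one by one yields 010 1 010 1 010 1 010 1 010 1 010 1 010 1 010; concatenated:

0101010101010101010101010101010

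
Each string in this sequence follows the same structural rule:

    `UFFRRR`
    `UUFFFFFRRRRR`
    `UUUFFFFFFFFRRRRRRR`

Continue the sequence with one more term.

Each string has the form U^{n} F^{3n-1} R^{2n+1} (n = 1, 2, …).
At n = 4 the blocks have lengths 4, 11, 9.

UUUUFFFFFFFFFFFRRRRRRRRR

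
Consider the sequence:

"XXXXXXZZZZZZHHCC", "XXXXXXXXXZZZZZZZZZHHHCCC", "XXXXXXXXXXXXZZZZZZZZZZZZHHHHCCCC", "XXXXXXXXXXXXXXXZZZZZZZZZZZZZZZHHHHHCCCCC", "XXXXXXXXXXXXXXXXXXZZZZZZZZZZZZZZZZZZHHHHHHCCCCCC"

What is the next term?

Each string has the form X^{3n} Z^{3n} H^{n} C^{n}, where the shown terms are n = 2, 3, 4, 5, 6.
At n = 7 the blocks have lengths 21, 21, 7, 7.

XXXXXXXXXXXXXXXXXXXXXZZZZZZZZZZZZZZZZZZZZZHHHHHHHCCCCCCC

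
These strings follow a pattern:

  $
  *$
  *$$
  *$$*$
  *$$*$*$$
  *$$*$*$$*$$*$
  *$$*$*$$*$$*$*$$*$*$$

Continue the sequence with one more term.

*$$*$*$$*$$*$*$$*$*$$*$$*$*$$*$$*$

This is a Fibonacci-style word recurrence s(k) = s(k−1)·s(k−2): e.g. *$·$ = *$$.
Continuing: *$$*$*$$*$$*$*$$*$*$$ · *$$*$*$$*$$*$ gives term 8.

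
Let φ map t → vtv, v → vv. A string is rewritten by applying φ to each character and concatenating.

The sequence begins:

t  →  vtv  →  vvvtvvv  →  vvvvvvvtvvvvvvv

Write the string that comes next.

Replace each of the 15 characters of vvvvvvvtvvvvvvv in place — vv vv vv vv vv vv vv vtv vv vv vv vv vv vv vv — and concatenate.

vvvvvvvvvvvvvvvtvvvvvvvvvvvvvvv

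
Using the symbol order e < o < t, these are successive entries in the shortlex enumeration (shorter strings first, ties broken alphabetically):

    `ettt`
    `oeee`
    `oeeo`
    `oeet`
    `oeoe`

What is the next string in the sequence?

oeoo

Find the rightmost character of oeoe below t, bump it to the next letter, and reset everything to its right to e.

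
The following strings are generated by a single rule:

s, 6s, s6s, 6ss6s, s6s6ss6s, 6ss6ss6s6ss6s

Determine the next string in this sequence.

s6s6ss6s6ss6ss6s6ss6s

This is a Fibonacci-style word recurrence s(k) = s(k−2)·s(k−1): e.g. s·6s = s6s.
The next term joins s6s6ss6s and 6ss6ss6s6ss6s.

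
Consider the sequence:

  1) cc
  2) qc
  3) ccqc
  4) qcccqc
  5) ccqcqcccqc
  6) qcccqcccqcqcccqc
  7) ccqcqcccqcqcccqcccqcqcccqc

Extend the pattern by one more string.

qcccqcccqcqcccqcccqcqcccqcqcccqcccqcqcccqc

This is a Fibonacci-style word recurrence s(k) = s(k−2)·s(k−1): e.g. cc·qc = ccqc.
So term 8 is qcccqcccqcqcccqc·ccqcqcccqcqcccqcccqcqcccqc.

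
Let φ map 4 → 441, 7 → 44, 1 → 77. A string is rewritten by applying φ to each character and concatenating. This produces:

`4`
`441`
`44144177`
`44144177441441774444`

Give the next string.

Rewriting the 20 symbols of 44144177441441774444 one by one yields 441 441 77 441 441 77 44 44 441 441 77 441 441 77 44 44 441 441 441 441; concatenated:

4414417744144177444444144177441441774444441441441441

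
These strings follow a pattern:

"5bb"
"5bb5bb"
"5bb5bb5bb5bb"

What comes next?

5bb5bb5bb5bb5bb5bb5bb5bb

s(k+1) = s(k)·s(k) — each term doubles the last.
So the next term is two copies of 5bb5bb5bb5bb.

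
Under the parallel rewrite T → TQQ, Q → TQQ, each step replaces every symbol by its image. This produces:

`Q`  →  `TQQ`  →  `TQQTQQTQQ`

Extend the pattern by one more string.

TQQTQQTQQTQQTQQTQQTQQTQQTQQ

Rewriting each symbol of TQQTQQTQQ: T→TQQ, Q→TQQ, Q→TQQ, T→TQQ, Q→TQQ, Q→TQQ, T→TQQ, Q→TQQ, Q→TQQ, which concatenates to TQQ TQQ TQQ TQQ TQQ TQQ TQQ TQQ TQQ.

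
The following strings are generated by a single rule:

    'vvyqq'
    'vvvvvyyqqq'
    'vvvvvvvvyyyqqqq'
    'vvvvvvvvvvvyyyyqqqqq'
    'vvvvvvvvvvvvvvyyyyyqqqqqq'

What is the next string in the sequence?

vvvvvvvvvvvvvvvvvyyyyyyqqqqqqq

Reading off run lengths: v runs 2, 5, 8, 11, 14; y runs 1, 2, 3, 4, 5; q runs 2, 3, 4, 5, 6 — each is linear in n (n = 1, 2, …).
For the next term, n = 6, so the run lengths are 17, 6, 7.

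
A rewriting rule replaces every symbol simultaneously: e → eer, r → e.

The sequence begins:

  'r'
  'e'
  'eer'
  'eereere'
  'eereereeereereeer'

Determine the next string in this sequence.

eereereeereereeereereereeereereeereereere

Replace each of the 17 characters of eereereeereereeer in place — eer eer e eer eer e eer eer eer e eer eer e eer eer eer e — and concatenate.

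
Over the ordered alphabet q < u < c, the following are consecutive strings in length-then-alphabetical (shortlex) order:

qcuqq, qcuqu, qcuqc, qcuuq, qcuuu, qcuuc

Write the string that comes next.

qcucq

The successor of qcuuc increments the rightmost position that isn't already c and resets every position after it to q.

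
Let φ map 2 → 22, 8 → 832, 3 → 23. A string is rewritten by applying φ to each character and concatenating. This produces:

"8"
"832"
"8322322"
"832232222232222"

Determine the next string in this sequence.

Rewriting the 15 symbols of 832232222232222 one by one yields 832 23 22 22 23 22 22 22 22 22 23 22 22 22 22; concatenated:

8322322222322222222222322222222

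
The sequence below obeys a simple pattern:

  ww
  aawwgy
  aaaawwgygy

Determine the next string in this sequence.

Every step adds aa to the front and gy to the end of the previous string.
Applying this once more to aaaawwgygy:

aaaaaawwgygygy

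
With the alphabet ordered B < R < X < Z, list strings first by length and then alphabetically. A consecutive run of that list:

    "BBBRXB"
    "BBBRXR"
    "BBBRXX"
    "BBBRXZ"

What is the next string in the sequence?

BBBRZB

Find the rightmost character of BBBRXZ below Z, bump it to the next letter, and reset everything to its right to B.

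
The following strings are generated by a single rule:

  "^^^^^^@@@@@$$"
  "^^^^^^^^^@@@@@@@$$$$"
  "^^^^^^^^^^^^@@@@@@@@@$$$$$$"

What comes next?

The n-th term is 3n ^'s then 2n+1 @'s then 2n-2 $'s, where the shown terms are n = 2, 3, 4.
Setting n = 5 gives 15, 11, 8 characters in each block.

^^^^^^^^^^^^^^^@@@@@@@@@@@$$$$$$$$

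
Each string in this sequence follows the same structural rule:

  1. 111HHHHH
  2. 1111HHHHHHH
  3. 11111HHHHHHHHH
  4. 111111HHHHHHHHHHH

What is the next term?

Reading off run lengths: 1 runs 3, 4, 5, 6; H runs 5, 7, 9, 11 — each is linear in n, where the shown terms are n = 2, 3, 4, 5.
Setting n = 6 gives 7, 13 characters in each block.

1111111HHHHHHHHHHHHH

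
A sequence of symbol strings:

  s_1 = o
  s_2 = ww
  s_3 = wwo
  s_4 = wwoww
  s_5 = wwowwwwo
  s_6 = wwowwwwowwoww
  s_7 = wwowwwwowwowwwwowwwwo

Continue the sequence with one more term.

wwowwwwowwowwwwowwwwowwowwwwowwoww

This is a Fibonacci-style word recurrence s(k) = s(k−1)·s(k−2): e.g. ww·o = wwo.
The next term joins wwowwwwowwowwwwowwwwo and wwowwwwowwoww.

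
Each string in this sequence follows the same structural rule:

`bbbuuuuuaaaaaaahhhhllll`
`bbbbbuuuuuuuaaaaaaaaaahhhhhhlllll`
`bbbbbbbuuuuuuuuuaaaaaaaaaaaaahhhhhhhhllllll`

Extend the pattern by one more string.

bbbbbbbbbuuuuuuuuuuuaaaaaaaaaaaaaaaahhhhhhhhhhlllllll

The n-th term is 2n-1 b's then 2n+1 u's then 3n+1 a's then 2n h's then n+2 l's, where the shown terms are n = 2, 3, 4.
At n = 5 the blocks have lengths 9, 11, 16, 10, 7.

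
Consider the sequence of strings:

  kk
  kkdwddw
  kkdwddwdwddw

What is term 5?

Every step adds dwddw to the end: s(k+1) = s(k)·dwddw.
From kkdwddwdwddw, 2 further steps: kkdwddwdwddw → kkdwddwdwddwdwddw → (answer).

kkdwddwdwddwdwddwdwddw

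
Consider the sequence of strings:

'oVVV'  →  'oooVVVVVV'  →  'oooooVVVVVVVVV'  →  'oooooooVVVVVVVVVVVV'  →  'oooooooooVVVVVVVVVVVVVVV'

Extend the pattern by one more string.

oooooooooooVVVVVVVVVVVVVVVVVV

Reading off run lengths: o runs 1, 3, 5, 7, 9; V runs 3, 6, 9, 12, 15 — each is linear in n (n = 1, 2, …).
At n = 6 the blocks have lengths 11, 18.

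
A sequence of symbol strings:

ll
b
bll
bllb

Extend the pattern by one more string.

bllbbll

Each term (from the third on) is the previous term followed by the one before it: term 3 = b·ll = bll.
The next term joins bllb and bll.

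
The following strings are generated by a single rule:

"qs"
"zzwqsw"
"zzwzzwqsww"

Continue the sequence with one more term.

Each term wraps the previous one in zzw on the left and w on the right.
Applying this once more to zzwzzwqsww:

zzwzzwzzwqswww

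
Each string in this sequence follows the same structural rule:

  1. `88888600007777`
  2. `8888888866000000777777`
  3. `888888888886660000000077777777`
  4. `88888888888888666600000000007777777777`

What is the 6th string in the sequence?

The n-th term is 3n+2 8's then n 6's then 2n+2 0's then 2n+2 7's (n = 1, 2, …).
At n = 6 the blocks have lengths 20, 6, 14, 14.

888888888888888888886666660000000000000077777777777777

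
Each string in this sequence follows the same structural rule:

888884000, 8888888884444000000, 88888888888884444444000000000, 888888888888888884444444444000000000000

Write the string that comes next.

8888888888888888888884444444444444000000000000000

The n-th term is 4n+1 8's then 3n-2 4's then 3n 0's (n = 1, 2, …).
Setting n = 5 gives 21, 13, 15 characters in each block.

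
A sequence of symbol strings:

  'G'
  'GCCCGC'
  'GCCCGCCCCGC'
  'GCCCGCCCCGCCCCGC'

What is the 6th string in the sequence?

GCCCGCCCCGCCCCGCCCCGCCCCGC

The strings grow by a fixed suffix CCCGC each time.
From GCCCGCCCCGCCCCGC, 2 further steps: GCCCGCCCCGCCCCGC → GCCCGCCCCGCCCCGCCCCGC → (answer).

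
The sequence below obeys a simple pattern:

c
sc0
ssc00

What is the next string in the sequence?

s(k+1) = s·s(k)·0, so each term gains s as a prefix and 0 as a suffix.
One more step from ssc00 gives the answer.

sssc000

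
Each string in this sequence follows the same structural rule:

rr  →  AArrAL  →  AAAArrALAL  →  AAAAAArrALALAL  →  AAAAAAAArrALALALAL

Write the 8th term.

AAAAAAAAAAAAAArrALALALALALALAL

s(k+1) = AA·s(k)·AL, so each term gains AA as a prefix and AL as a suffix.
From AAAAAAAArrALALALAL, 3 further steps: AAAAAAAArrALALALAL → AAAAAAAAAArrALALALALAL → AAAAAAAAAAAArrALALALALALAL → (answer).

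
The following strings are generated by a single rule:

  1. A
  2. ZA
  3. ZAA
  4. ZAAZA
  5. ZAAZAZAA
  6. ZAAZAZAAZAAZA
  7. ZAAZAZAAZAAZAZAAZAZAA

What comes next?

ZAAZAZAAZAAZAZAAZAZAAZAAZAZAAZAAZA

From term 3 onward, concatenate the last term with the second-to-last: ZA·A = ZAA, ZAA·ZA = ZAAZA, …
The next term joins ZAAZAZAAZAAZAZAAZAZAA and ZAAZAZAAZAAZA.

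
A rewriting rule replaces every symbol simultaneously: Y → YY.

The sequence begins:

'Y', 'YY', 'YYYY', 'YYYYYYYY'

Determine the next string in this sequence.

Expanding YYYYYYYY: Y→YY, Y→YY, Y→YY, Y→YY, Y→YY, Y→YY, Y→YY, Y→YY. Concatenated: YY YY YY YY YY YY YY YY.

YYYYYYYYYYYYYYYY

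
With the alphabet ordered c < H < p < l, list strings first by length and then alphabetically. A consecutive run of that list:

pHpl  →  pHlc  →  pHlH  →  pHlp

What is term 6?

Continuing the enumeration 2 steps past pHlp: pHlp → pHll → (answer).

ppcc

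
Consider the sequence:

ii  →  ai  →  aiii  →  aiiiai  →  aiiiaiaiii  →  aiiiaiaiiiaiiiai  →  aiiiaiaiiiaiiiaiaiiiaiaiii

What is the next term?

From term 3 onward, concatenate the last term with the second-to-last: ai·ii = aiii, aiii·ai = aiiiai, …
So term 8 is aiiiaiaiiiaiiiaiaiiiaiaiii·aiiiaiaiiiaiiiai.

aiiiaiaiiiaiiiaiaiiiaiaiiiaiiiaiaiiiaiiiai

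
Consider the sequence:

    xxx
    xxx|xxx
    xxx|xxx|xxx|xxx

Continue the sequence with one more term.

s(k+1) = s(k)·|·s(k) — each term doubles the last with '|' between the halves.
One more doubling of xxx|xxx|xxx|xxx gives the answer.

xxx|xxx|xxx|xxx|xxx|xxx|xxx|xxx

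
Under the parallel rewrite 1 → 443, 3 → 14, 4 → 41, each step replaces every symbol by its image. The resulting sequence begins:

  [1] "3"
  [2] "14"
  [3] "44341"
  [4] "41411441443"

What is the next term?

Expanding 41411441443: 4→41, 1→443, 4→41, 1→443, 1→443, 4→41, 4→41, 1→443, 4→41, 4→41, 3→14. Concatenated: 41 443 41 443 443 41 41 443 41 41 14.

41443414434434141443414114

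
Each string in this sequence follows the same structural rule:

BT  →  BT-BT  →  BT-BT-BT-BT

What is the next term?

Every step duplicates the string with '-' between the halves.
One more doubling of BT-BT-BT-BT gives the answer.

BT-BT-BT-BT-BT-BT-BT-BT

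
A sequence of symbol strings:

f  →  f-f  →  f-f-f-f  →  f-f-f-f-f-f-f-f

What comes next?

Each string is two copies of the previous one joined by '-'.
Doubling f-f-f-f-f-f-f-f with '-' between the halves:

f-f-f-f-f-f-f-f-f-f-f-f-f-f-f-f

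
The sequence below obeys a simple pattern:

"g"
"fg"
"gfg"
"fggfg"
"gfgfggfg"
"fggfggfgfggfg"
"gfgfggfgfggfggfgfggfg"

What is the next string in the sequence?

This is a Fibonacci-style word recurrence s(k) = s(k−2)·s(k−1): e.g. g·fg = gfg.
The next term joins fggfggfgfggfg and gfgfggfgfggfggfgfggfg.

fggfggfgfggfggfgfggfgfggfggfgfggfg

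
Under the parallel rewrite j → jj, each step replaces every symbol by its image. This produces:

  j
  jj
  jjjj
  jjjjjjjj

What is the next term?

Expanding jjjjjjjj: j→jj, j→jj, j→jj, j→jj, j→jj, j→jj, j→jj, j→jj. Concatenated: jj jj jj jj jj jj jj jj.

jjjjjjjjjjjjjjjj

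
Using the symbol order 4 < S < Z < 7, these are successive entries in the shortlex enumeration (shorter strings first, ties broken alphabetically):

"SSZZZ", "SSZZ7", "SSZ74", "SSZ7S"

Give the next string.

SSZ7Z

Treat SSZ7S as a base-4 numeral over the given alphabet and add one, carrying through any trailing 7's.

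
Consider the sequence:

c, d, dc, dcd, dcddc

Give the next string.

This is a Fibonacci-style word recurrence s(k) = s(k−1)·s(k−2): e.g. d·c = dc.
The next term joins dcddc and dcd.

dcddcdcd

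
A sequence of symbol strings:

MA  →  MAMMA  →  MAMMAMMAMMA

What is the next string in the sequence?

MAMMAMMAMMAMMAMMAMMAMMA

Each string is two copies of the previous one joined by 'M'.
One more doubling of MAMMAMMAMMA gives the answer.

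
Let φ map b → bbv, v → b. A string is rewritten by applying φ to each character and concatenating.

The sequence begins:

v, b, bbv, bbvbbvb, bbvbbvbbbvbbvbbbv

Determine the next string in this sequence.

bbvbbvbbbvbbvbbbvbbvbbvbbbvbbvbbbvbbvbbvb

Applying the rule to each of the 17 symbols of bbvbbvbbbvbbvbbbv gives the pieces bbv bbv b bbv bbv b bbv bbv bbv b bbv bbv b bbv bbv bbv b, which concatenate to the answer.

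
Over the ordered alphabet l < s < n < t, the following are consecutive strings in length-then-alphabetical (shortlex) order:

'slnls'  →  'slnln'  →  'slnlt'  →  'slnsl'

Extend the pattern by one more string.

slnss

Treat slnsl as a base-4 numeral over the given alphabet and add one, carrying through any trailing t's.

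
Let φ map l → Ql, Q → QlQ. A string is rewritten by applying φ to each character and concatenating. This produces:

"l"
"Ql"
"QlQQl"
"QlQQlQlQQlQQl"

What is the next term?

Rewriting the 13 symbols of QlQQlQlQQlQQl one by one yields QlQ Ql QlQ QlQ Ql QlQ Ql QlQ QlQ Ql QlQ QlQ Ql; concatenated:

QlQQlQlQQlQQlQlQQlQlQQlQQlQlQQlQQl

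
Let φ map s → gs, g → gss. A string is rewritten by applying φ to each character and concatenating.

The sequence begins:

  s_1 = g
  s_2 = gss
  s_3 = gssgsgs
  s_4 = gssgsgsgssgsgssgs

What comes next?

gssgsgsgssgsgssgsgssgsgsgssgsgssgsgsgssgs

Applying the rule to each of the 17 symbols of gssgsgsgssgsgssgs gives the pieces gss gs gs gss gs gss gs gss gs gs gss gs gss gs gs gss gs, which concatenate to the answer.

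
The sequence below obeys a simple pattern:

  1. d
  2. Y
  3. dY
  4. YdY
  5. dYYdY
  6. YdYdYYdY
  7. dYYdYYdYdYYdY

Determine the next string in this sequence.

From term 3 onward, concatenate the second-to-last term with the last: d·Y = dY, Y·dY = YdY, …
The next term joins YdYdYYdY and dYYdYYdYdYYdY.

YdYdYYdYdYYdYYdYdYYdY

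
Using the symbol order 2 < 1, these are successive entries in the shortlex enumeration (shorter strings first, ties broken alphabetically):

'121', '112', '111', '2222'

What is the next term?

2221

Find the rightmost character of 2222 below 1, bump it to the next letter, and reset everything to its right to 2.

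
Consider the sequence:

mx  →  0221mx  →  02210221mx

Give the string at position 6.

Every step adds 0221 at the front: s(k+1) = 0221·s(k).
From 02210221mx, 3 further steps: 02210221mx → 022102210221mx → 0221022102210221mx → (answer).

02210221022102210221mx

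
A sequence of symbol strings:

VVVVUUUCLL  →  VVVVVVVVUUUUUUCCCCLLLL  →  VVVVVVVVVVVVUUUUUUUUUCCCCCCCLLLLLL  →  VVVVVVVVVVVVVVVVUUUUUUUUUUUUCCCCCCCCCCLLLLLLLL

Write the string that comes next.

VVVVVVVVVVVVVVVVVVVVUUUUUUUUUUUUUUUCCCCCCCCCCCCCLLLLLLLLLL

Each string has the form V^{4n} U^{3n} C^{3n-2} L^{2n} (n = 1, 2, …).
At n = 5 the blocks have lengths 20, 15, 13, 10.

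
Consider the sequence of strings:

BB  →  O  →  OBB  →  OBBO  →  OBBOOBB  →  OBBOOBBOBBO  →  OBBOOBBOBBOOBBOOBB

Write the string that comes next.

OBBOOBBOBBOOBBOOBBOBBOOBBOBBO

This is a Fibonacci-style word recurrence s(k) = s(k−1)·s(k−2): e.g. O·BB = OBB.
Continuing: OBBOOBBOBBOOBBOOBB · OBBOOBBOBBO gives term 8.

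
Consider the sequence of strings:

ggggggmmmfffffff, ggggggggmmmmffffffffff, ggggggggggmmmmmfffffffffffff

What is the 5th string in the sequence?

Each string has the form g^{2n} m^{n} f^{3n-2}, where the shown terms are n = 3, 4, 5.
For term 5, n = 7, so the run lengths are 14, 7, 19.

ggggggggggggggmmmmmmmfffffffffffffffffff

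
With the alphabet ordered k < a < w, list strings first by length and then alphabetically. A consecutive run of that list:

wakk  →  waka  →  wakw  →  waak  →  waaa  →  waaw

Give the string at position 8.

wawa

Continuing the enumeration 2 steps past waaw: waaw → wawk → (answer).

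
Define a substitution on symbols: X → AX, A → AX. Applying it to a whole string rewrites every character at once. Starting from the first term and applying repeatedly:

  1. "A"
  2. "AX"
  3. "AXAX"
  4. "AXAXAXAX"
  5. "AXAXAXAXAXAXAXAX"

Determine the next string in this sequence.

Applying the rule to each of the 16 symbols of AXAXAXAXAXAXAXAX gives the pieces AX AX AX AX AX AX AX AX AX AX AX AX AX AX AX AX, which concatenate to the answer.

AXAXAXAXAXAXAXAXAXAXAXAXAXAXAXAX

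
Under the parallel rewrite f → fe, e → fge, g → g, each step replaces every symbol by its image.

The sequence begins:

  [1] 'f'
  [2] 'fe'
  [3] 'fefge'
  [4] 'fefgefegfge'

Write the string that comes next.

fefgefegfgefefgegfegfge

Expanding fefgefegfge: f→fe, e→fge, f→fe, g→g, e→fge, f→fe, e→fge, g→g, f→fe, g→g, e→fge. Concatenated: fe fge fe g fge fe fge g fe g fge.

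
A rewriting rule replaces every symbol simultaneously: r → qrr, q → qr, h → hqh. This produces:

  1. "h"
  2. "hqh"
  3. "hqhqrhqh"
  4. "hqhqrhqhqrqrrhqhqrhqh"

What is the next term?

Replace each of the 21 characters of hqhqrhqhqrqrrhqhqrhqh in place — hqh qr hqh qr qrr hqh qr hqh qr qrr qr qrr qrr hqh qr hqh qr qrr hqh qr hqh — and concatenate.

hqhqrhqhqrqrrhqhqrhqhqrqrrqrqrrqrrhqhqrhqhqrqrrhqhqrhqh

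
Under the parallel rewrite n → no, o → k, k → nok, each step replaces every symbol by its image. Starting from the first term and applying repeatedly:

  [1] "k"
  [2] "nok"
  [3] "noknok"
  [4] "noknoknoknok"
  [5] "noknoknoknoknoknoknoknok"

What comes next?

φ(noknoknoknoknoknoknoknok) expands symbol-by-symbol to no k nok no k nok no k nok no k nok no k nok no k nok no k nok no k nok; joining the 24 pieces gives the next term.

noknoknoknoknoknoknoknoknoknoknoknoknoknoknoknok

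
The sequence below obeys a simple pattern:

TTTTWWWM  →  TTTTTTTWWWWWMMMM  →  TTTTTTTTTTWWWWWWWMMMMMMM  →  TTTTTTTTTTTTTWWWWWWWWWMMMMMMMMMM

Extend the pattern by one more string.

Each string has the form T^{3n+1} W^{2n+1} M^{3n-2} (n = 1, 2, …).
Setting n = 5 gives 16, 11, 13 characters in each block.

TTTTTTTTTTTTTTTTWWWWWWWWWWWMMMMMMMMMMMMM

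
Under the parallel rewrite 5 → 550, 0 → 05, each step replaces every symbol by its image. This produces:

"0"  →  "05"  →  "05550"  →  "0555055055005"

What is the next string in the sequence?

0555055055005550550055505500505550

Applying the rule to each of the 13 symbols of 0555055055005 gives the pieces 05 550 550 550 05 550 550 05 550 550 05 05 550, which concatenate to the answer.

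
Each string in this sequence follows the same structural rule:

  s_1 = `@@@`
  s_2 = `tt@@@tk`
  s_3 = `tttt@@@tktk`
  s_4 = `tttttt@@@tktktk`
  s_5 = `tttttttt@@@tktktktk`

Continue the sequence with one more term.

s(k+1) = tt·s(k)·tk, so each term gains tt as a prefix and tk as a suffix.
One more step from tttttttt@@@tktktktk gives the answer.

tttttttttt@@@tktktktktk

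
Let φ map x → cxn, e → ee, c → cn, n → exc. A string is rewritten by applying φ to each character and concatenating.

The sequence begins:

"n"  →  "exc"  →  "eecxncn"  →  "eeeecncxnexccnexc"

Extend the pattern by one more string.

eeeeeeeecnexccncxnexceecxncncnexceecxncn

Applying the rule to each of the 17 symbols of eeeecncxnexccnexc gives the pieces ee ee ee ee cn exc cn cxn exc ee cxn cn cn exc ee cxn cn, which concatenate to the answer.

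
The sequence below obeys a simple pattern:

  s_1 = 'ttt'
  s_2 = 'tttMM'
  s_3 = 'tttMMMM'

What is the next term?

The strings grow by a fixed suffix MM each time.
Applying this once more to tttMMMM:

tttMMMMMM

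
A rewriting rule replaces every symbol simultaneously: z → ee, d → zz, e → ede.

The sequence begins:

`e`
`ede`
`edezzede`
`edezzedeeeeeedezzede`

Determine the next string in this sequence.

edezzedeeeeeedezzedeedeedeedeedeedezzedeeeeeedezzede

Replace each of the 20 characters of edezzedeeeeeedezzede in place — ede zz ede ee ee ede zz ede ede ede ede ede ede zz ede ee ee ede zz ede — and concatenate.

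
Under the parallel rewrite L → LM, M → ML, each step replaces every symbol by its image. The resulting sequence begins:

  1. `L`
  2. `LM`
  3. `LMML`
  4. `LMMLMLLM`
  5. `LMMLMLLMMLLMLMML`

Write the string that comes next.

Replace each of the 16 characters of LMMLMLLMMLLMLMML in place — LM ML ML LM ML LM LM ML ML LM LM ML LM ML ML LM — and concatenate.

LMMLMLLMMLLMLMMLMLLMLMMLLMMLMLLM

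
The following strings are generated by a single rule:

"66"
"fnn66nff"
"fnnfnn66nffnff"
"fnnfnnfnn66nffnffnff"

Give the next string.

Each term wraps the previous one in fnn on the left and nff on the right.
One more step from fnnfnnfnn66nffnffnff gives the answer.

fnnfnnfnnfnn66nffnffnffnff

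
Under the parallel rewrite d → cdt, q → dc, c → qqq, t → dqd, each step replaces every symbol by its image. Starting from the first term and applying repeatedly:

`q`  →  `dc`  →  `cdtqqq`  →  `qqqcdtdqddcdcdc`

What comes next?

Applying the rule to each of the 15 symbols of qqqcdtdqddcdcdc gives the pieces dc dc dc qqq cdt dqd cdt dc cdt cdt qqq cdt qqq cdt qqq, which concatenate to the answer.

dcdcdcqqqcdtdqdcdtdccdtcdtqqqcdtqqqcdtqqq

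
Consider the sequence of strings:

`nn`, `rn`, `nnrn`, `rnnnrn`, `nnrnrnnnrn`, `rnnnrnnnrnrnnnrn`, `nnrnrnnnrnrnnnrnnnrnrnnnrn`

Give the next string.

From term 3 onward, concatenate the second-to-last term with the last: nn·rn = nnrn, rn·nnrn = rnnnrn, …
Continuing: rnnnrnnnrnrnnnrn · nnrnrnnnrnrnnnrnnnrnrnnnrn gives term 8.

rnnnrnnnrnrnnnrnnnrnrnnnrnrnnnrnnnrnrnnnrn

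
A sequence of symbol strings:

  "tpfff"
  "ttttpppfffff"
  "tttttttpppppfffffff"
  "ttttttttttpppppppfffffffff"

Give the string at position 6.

Term n consists of 3n-2 t's, followed by 2n-1 p's, followed by 2n+1 f's (n = 1, 2, …).
Setting n = 6 gives 16, 11, 13 characters in each block.

ttttttttttttttttpppppppppppfffffffffffff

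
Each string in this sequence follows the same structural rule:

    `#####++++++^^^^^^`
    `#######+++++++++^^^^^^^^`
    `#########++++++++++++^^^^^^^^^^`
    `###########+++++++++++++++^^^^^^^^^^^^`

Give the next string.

#############++++++++++++++++++^^^^^^^^^^^^^^

The n-th term is 2n+1 #'s then 3n +'s then 2n+2 ^'s, where the shown terms are n = 2, 3, 4, 5.
Setting n = 6 gives 13, 18, 14 characters in each block.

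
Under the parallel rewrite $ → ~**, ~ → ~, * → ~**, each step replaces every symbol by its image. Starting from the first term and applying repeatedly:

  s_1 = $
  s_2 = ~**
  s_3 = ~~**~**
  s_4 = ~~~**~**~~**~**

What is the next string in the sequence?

~~~~**~**~~**~**~~~**~**~~**~**

Replace each of the 15 characters of ~~~**~**~~**~** in place — ~ ~ ~ ~** ~** ~ ~** ~** ~ ~ ~** ~** ~ ~** ~** — and concatenate.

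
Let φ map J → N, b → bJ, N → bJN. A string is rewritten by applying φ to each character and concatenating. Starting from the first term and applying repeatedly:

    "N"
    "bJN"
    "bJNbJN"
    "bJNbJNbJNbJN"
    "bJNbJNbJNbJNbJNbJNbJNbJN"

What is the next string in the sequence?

Applying the rule to each of the 24 symbols of bJNbJNbJNbJNbJNbJNbJNbJN gives the pieces bJ N bJN bJ N bJN bJ N bJN bJ N bJN bJ N bJN bJ N bJN bJ N bJN bJ N bJN, which concatenate to the answer.

bJNbJNbJNbJNbJNbJNbJNbJNbJNbJNbJNbJNbJNbJNbJNbJN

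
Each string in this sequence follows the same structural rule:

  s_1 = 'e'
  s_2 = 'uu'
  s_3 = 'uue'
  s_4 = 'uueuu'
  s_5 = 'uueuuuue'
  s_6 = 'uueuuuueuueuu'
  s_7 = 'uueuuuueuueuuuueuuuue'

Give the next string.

From term 3 onward, concatenate the last term with the second-to-last: uu·e = uue, uue·uu = uueuu, …
So term 8 is uueuuuueuueuuuueuuuue·uueuuuueuueuu.

uueuuuueuueuuuueuuuueuueuuuueuueuu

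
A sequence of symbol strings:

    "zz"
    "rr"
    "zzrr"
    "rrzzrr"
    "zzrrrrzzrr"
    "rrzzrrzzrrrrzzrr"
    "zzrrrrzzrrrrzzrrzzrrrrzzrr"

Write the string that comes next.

rrzzrrzzrrrrzzrrzzrrrrzzrrrrzzrrzzrrrrzzrr

From term 3 onward, concatenate the second-to-last term with the last: zz·rr = zzrr, rr·zzrr = rrzzrr, …
So term 8 is rrzzrrzzrrrrzzrr·zzrrrrzzrrrrzzrrzzrrrrzzrr.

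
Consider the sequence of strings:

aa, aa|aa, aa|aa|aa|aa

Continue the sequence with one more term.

aa|aa|aa|aa|aa|aa|aa|aa

Each string is two copies of the previous one joined by '|'.
So the next term is two copies of aa|aa|aa|aa with '|' between the halves.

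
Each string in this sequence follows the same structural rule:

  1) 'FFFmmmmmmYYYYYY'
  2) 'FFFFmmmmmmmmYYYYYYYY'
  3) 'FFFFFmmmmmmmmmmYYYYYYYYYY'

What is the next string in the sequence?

FFFFFFmmmmmmmmmmmmYYYYYYYYYYYY

Each string has the form F^{n+1} m^{2n+2} Y^{2n+2}, where the shown terms are n = 2, 3, 4.
For the next term, n = 5, so the run lengths are 6, 12, 12.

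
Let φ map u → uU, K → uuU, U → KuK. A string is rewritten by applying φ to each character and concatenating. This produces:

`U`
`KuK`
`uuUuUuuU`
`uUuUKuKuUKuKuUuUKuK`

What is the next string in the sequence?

φ(uUuUKuKuUKuKuUuUKuK) expands symbol-by-symbol to uU KuK uU KuK uuU uU uuU uU KuK uuU uU uuU uU KuK uU KuK uuU uU uuU; joining the 19 pieces gives the next term.

uUKuKuUKuKuuUuUuuUuUKuKuuUuUuuUuUKuKuUKuKuuUuUuuU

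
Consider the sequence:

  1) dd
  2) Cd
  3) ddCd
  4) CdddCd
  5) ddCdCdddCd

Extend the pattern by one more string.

Each term (from the third on) is the two preceding terms concatenated in order: term 3 = dd·Cd = ddCd.
So term 6 is CdddCd·ddCdCdddCd.

CdddCdddCdCdddCd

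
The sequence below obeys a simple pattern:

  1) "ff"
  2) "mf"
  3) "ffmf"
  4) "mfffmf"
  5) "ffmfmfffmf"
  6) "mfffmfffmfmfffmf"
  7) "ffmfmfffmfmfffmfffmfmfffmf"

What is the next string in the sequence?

From term 3 onward, concatenate the second-to-last term with the last: ff·mf = ffmf, mf·ffmf = mfffmf, …
Continuing: mfffmfffmfmfffmf · ffmfmfffmfmfffmfffmfmfffmf gives term 8.

mfffmfffmfmfffmfffmfmfffmfmfffmfffmfmfffmf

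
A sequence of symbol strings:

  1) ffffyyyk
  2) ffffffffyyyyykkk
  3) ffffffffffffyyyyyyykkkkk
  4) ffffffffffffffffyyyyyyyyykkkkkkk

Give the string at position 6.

Each string has the form f^{4n} y^{2n+1} k^{2n-1} (n = 1, 2, …).
Setting n = 6 gives 24, 13, 11 characters in each block.

ffffffffffffffffffffffffyyyyyyyyyyyyykkkkkkkkkkk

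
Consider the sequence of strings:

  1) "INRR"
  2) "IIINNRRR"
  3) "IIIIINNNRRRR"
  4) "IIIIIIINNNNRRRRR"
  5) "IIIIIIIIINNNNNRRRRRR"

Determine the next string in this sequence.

Each string has the form I^{2n-1} N^{n} R^{n+1} (n = 1, 2, …).
For the next term, n = 6, so the run lengths are 11, 6, 7.

IIIIIIIIIIINNNNNNRRRRRRR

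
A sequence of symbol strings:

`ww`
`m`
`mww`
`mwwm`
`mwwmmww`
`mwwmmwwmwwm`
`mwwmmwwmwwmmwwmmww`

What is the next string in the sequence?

Each term (from the third on) is the previous term followed by the one before it: term 3 = m·ww = mww.
Continuing: mwwmmwwmwwmmwwmmww · mwwmmwwmwwm gives term 8.

mwwmmwwmwwmmwwmmwwmwwmmwwmwwm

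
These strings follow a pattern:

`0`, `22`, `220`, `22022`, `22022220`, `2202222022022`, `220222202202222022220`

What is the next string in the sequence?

This is a Fibonacci-style word recurrence s(k) = s(k−1)·s(k−2): e.g. 22·0 = 220.
So term 8 is 220222202202222022220·2202222022022.

2202222022022220222202202222022022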